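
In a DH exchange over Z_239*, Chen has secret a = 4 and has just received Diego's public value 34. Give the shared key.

87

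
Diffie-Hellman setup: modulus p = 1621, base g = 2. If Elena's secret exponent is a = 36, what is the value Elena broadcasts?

655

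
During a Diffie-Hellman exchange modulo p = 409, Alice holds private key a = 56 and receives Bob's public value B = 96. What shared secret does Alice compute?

318

Shared key K = 96^56 mod 409.
96^1 ≡ 96 (mod 409)
96^2 = (96^1)^2 ≡ 96^2 = 9216 ≡ 218 (mod 409)
96^4 = (96^2)^2 ≡ 218^2 = 47524 ≡ 80 (mod 409)
96^8 = (96^4)^2 ≡ 80^2 = 6400 ≡ 265 (mod 409)
96^16 = (96^8)^2 ≡ 265^2 = 70225 ≡ 286 (mod 409)
96^32 = (96^16)^2 ≡ 286^2 = 81796 ≡ 405 (mod 409)
96^56 = 96^32 · 96^16 · 96^8 ≡ 405 · 286 · 265 ≡ 318 (mod 409).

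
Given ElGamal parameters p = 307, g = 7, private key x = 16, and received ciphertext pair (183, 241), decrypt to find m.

Shared mask s = c₁^x mod p = 183^16 mod 307.
183^1 ≡ 183 (mod 307)
183^2 = (183^1)^2 ≡ 183^2 = 33489 ≡ 26 (mod 307)
183^4 = (183^2)^2 ≡ 26^2 = 676 ≡ 62 (mod 307)
183^8 = (183^4)^2 ≡ 62^2 = 3844 ≡ 160 (mod 307)
183^16 = (183^8)^2 ≡ 160^2 = 25600 ≡ 119 (mod 307)
So s = 119; s⁻¹ ≡ 129 (mod 307).
m = c₂ · s⁻¹ mod 307 = 241 · 129 mod 307 = 82.

82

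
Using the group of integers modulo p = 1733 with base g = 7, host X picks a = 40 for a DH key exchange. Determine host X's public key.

819

Public value = 7^40 (mod 1733).
7^1 ≡ 7 (mod 1733)
7^2 = (7^1)^2 ≡ 7^2 = 49 ≡ 49 (mod 1733)
7^4 = (7^2)^2 ≡ 49^2 = 2401 ≡ 668 (mod 1733)
7^8 = (7^4)^2 ≡ 668^2 = 446224 ≡ 843 (mod 1733)
7^16 = (7^8)^2 ≡ 843^2 = 710649 ≡ 119 (mod 1733)
7^32 = (7^16)^2 ≡ 119^2 = 14161 ≡ 297 (mod 1733)
7^40 = 7^32 · 7^8 ≡ 297 · 843 ≡ 819 (mod 1733).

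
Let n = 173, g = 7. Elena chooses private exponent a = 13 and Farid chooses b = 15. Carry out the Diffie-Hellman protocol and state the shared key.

97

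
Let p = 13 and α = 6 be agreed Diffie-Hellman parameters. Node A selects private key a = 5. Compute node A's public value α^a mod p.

2

Public value = 6^5 mod 13.
6^1 ≡ 6 (mod 13)
6^2 = (6^1)^2 ≡ 6^2 = 36 ≡ 10 (mod 13)
6^4 = (6^2)^2 ≡ 10^2 = 100 ≡ 9 (mod 13)
6^5 = 6^4 · 6^1 ≡ 9 · 6 ≡ 2 (mod 13).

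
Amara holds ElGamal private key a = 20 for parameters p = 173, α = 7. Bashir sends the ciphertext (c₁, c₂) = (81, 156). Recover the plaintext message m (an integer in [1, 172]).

110

Shared mask s = c₁^a mod p = 81^20 mod 173.
81^1 ≡ 81 (mod 173)
81^2 = (81^1)^2 ≡ 81^2 = 6561 ≡ 160 (mod 173)
81^4 = (81^2)^2 ≡ 160^2 = 25600 ≡ 169 (mod 173)
81^8 = (81^4)^2 ≡ 169^2 = 28561 ≡ 16 (mod 173)
81^16 = (81^8)^2 ≡ 16^2 = 256 ≡ 83 (mod 173)
81^20 = 81^16 · 81^4 ≡ 83 · 169 ≡ 14 (mod 173).
So s = 14; s⁻¹ ≡ 136 (mod 173).
m = c₂ · s⁻¹ mod 173 = 156 · 136 mod 173 = 110.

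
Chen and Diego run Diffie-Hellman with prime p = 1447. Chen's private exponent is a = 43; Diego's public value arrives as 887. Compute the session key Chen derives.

217

Shared key K = 887^43 mod 1447.
887^1 ≡ 887 (mod 1447)
887^2 = (887^1)^2 ≡ 887^2 = 786769 ≡ 1048 (mod 1447)
887^4 = (887^2)^2 ≡ 1048^2 = 1098304 ≡ 31 (mod 1447)
887^8 = (887^4)^2 ≡ 31^2 = 961 ≡ 961 (mod 1447)
887^16 = (887^8)^2 ≡ 961^2 = 923521 ≡ 335 (mod 1447)
887^32 = (887^16)^2 ≡ 335^2 = 112225 ≡ 806 (mod 1447)
887^43 = 887^32 · 887^8 · 887^2 · 887^1 ≡ 806 · 961 · 1048 · 887 ≡ 217 (mod 1447).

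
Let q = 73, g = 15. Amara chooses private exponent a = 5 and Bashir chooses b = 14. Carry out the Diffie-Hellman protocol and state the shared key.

Bashir sends B = g^b mod q = 15^14 mod 73.
15^1 ≡ 15 (mod 73)
15^2 = (15^1)^2 ≡ 15^2 = 225 ≡ 6 (mod 73)
15^4 = (15^2)^2 ≡ 6^2 = 36 ≡ 36 (mod 73)
15^8 = (15^4)^2 ≡ 36^2 = 1296 ≡ 55 (mod 73)
15^14 = 15^8 · 15^4 · 15^2 ≡ 55 · 36 · 6 ≡ 54 (mod 73).
So B = 54. Amara then computes K = B^a mod q = 54^5 mod 73.
54^1 ≡ 54 (mod 73)
54^2 = (54^1)^2 ≡ 54^2 = 2916 ≡ 69 (mod 73)
54^4 = (54^2)^2 ≡ 69^2 = 4761 ≡ 16 (mod 73)
54^5 = 54^4 · 54^1 ≡ 16 · 54 ≡ 61 (mod 73).

61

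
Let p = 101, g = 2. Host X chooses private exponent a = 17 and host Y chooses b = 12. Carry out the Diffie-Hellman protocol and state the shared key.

Host X sends A = g^a mod p = 2^17 mod 101.
2^1 ≡ 2 (mod 101)
2^2 = (2^1)^2 ≡ 2^2 = 4 ≡ 4 (mod 101)
2^4 = (2^2)^2 ≡ 4^2 = 16 ≡ 16 (mod 101)
2^8 = (2^4)^2 ≡ 16^2 = 256 ≡ 54 (mod 101)
2^16 = (2^8)^2 ≡ 54^2 = 2916 ≡ 88 (mod 101)
2^17 = 2^16 · 2^1 ≡ 88 · 2 ≡ 75 (mod 101).
So A = 75. Host Y then computes K = A^b mod p = 75^12 mod 101.
75^1 ≡ 75 (mod 101)
75^2 = (75^1)^2 ≡ 75^2 = 5625 ≡ 70 (mod 101)
75^4 = (75^2)^2 ≡ 70^2 = 4900 ≡ 52 (mod 101)
75^8 = (75^4)^2 ≡ 52^2 = 2704 ≡ 78 (mod 101)
75^12 = 75^8 · 75^4 ≡ 78 · 52 ≡ 16 (mod 101).

16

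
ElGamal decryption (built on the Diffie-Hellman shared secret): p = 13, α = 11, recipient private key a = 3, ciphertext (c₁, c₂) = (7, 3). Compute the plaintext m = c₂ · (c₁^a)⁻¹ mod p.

Shared mask s = c₁^a mod p = 7^3 mod 13.
7^1 ≡ 7 (mod 13)
7^2 = (7^1)^2 ≡ 7^2 = 49 ≡ 10 (mod 13)
7^3 = 7^2 · 7^1 ≡ 10 · 7 ≡ 5 (mod 13).
So s = 5; s⁻¹ ≡ 8 (mod 13).
m = c₂ · s⁻¹ mod 13 = 3 · 8 mod 13 = 11.

11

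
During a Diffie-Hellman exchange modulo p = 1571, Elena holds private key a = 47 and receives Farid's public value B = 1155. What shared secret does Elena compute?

298

Shared key K = 1155^47 mod 1571.
1155^1 ≡ 1155 (mod 1571)
1155^2 = (1155^1)^2 ≡ 1155^2 = 1334025 ≡ 246 (mod 1571)
1155^4 = (1155^2)^2 ≡ 246^2 = 60516 ≡ 818 (mod 1571)
1155^8 = (1155^4)^2 ≡ 818^2 = 669124 ≡ 1449 (mod 1571)
1155^16 = (1155^8)^2 ≡ 1449^2 = 2099601 ≡ 745 (mod 1571)
1155^32 = (1155^16)^2 ≡ 745^2 = 555025 ≡ 462 (mod 1571)
1155^47 = 1155^32 · 1155^8 · 1155^4 · 1155^2 · 1155^1 ≡ 462 · 1449 · 818 · 246 · 1155 ≡ 298 (mod 1571).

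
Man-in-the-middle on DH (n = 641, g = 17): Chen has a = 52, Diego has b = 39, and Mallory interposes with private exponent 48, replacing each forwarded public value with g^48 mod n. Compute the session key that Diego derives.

275

Diego receives Mallory's public value M = 17^48 mod 641 instead of the honest one.
17^1 ≡ 17 (mod 641)
17^2 = (17^1)^2 ≡ 17^2 = 289 ≡ 289 (mod 641)
17^4 = (17^2)^2 ≡ 289^2 = 83521 ≡ 191 (mod 641)
17^8 = (17^4)^2 ≡ 191^2 = 36481 ≡ 585 (mod 641)
17^16 = (17^8)^2 ≡ 585^2 = 342225 ≡ 572 (mod 641)
17^32 = (17^16)^2 ≡ 572^2 = 327184 ≡ 274 (mod 641)
17^48 = 17^32 · 17^16 ≡ 274 · 572 ≡ 324 (mod 641).
So M = 324. Diego computes K = M^39 mod 641.
324^1 ≡ 324 (mod 641)
324^2 = (324^1)^2 ≡ 324^2 = 104976 ≡ 493 (mod 641)
324^4 = (324^2)^2 ≡ 493^2 = 243049 ≡ 110 (mod 641)
324^8 = (324^4)^2 ≡ 110^2 = 12100 ≡ 562 (mod 641)
324^16 = (324^8)^2 ≡ 562^2 = 315844 ≡ 472 (mod 641)
324^32 = (324^16)^2 ≡ 472^2 = 222784 ≡ 357 (mod 641)
324^39 = 324^32 · 324^4 · 324^2 · 324^1 ≡ 357 · 110 · 493 · 324 ≡ 275 (mod 641).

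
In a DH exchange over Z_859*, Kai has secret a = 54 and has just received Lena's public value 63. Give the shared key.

Shared key K = 63^54 mod 859.
63^1 ≡ 63 (mod 859)
63^2 = (63^1)^2 ≡ 63^2 = 3969 ≡ 533 (mod 859)
63^4 = (63^2)^2 ≡ 533^2 = 284089 ≡ 619 (mod 859)
63^8 = (63^4)^2 ≡ 619^2 = 383161 ≡ 47 (mod 859)
63^16 = (63^8)^2 ≡ 47^2 = 2209 ≡ 491 (mod 859)
63^32 = (63^16)^2 ≡ 491^2 = 241081 ≡ 561 (mod 859)
63^54 = 63^32 · 63^16 · 63^4 · 63^2 ≡ 561 · 491 · 619 · 533 ≡ 168 (mod 859).

168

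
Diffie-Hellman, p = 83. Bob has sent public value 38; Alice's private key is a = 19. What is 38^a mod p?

28

Shared key K = 38^19 mod 83.
38^1 ≡ 38 (mod 83)
38^2 = (38^1)^2 ≡ 38^2 = 1444 ≡ 33 (mod 83)
38^4 = (38^2)^2 ≡ 33^2 = 1089 ≡ 10 (mod 83)
38^8 = (38^4)^2 ≡ 10^2 = 100 ≡ 17 (mod 83)
38^16 = (38^8)^2 ≡ 17^2 = 289 ≡ 40 (mod 83)
38^19 = 38^16 · 38^2 · 38^1 ≡ 40 · 33 · 38 ≡ 28 (mod 83).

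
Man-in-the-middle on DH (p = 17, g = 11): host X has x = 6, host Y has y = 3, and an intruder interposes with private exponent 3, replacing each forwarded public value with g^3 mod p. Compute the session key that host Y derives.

6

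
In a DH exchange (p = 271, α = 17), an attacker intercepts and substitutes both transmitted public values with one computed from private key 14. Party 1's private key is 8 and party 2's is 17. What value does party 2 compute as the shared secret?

Party 2 receives an attacker's public value M = 17^14 mod 271 instead of the honest one.
17^1 ≡ 17 (mod 271)
17^2 = (17^1)^2 ≡ 17^2 = 289 ≡ 18 (mod 271)
17^4 = (17^2)^2 ≡ 18^2 = 324 ≡ 53 (mod 271)
17^8 = (17^4)^2 ≡ 53^2 = 2809 ≡ 99 (mod 271)
17^14 = 17^8 · 17^4 · 17^2 ≡ 99 · 53 · 18 ≡ 138 (mod 271).
So M = 138. Party 2 computes K = M^17 mod 271.
138^1 ≡ 138 (mod 271)
138^2 = (138^1)^2 ≡ 138^2 = 19044 ≡ 74 (mod 271)
138^4 = (138^2)^2 ≡ 74^2 = 5476 ≡ 56 (mod 271)
138^8 = (138^4)^2 ≡ 56^2 = 3136 ≡ 155 (mod 271)
138^16 = (138^8)^2 ≡ 155^2 = 24025 ≡ 177 (mod 271)
138^17 = 138^16 · 138^1 ≡ 177 · 138 ≡ 36 (mod 271).

36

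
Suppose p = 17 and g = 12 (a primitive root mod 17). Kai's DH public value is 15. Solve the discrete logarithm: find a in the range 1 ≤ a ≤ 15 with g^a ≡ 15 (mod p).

Try successive powers of 12 modulo 17:
12^1 ≡ 12
12^2 ≡ 8
12^3 ≡ 11
12^4 ≡ 13
12^5 ≡ 3
12^6 ≡ 2
12^7 ≡ 7
12^8 ≡ 16
12^9 ≡ 5
12^10 ≡ 9
12^11 ≡ 6
12^12 ≡ 4
12^13 ≡ 14
12^14 ≡ 15
Found: a = 14.

14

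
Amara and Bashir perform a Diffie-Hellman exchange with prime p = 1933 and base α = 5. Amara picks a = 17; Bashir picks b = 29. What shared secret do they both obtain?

540

Bashir sends B = α^b mod p = 5^29 mod 1933.
5^1 ≡ 5 (mod 1933)
5^2 = (5^1)^2 ≡ 5^2 = 25 ≡ 25 (mod 1933)
5^4 = (5^2)^2 ≡ 25^2 = 625 ≡ 625 (mod 1933)
5^8 = (5^4)^2 ≡ 625^2 = 390625 ≡ 159 (mod 1933)
5^16 = (5^8)^2 ≡ 159^2 = 25281 ≡ 152 (mod 1933)
5^29 = 5^16 · 5^8 · 5^4 · 5^1 ≡ 152 · 159 · 625 · 5 ≡ 757 (mod 1933).
So B = 757. Amara then computes K = B^a mod p = 757^17 mod 1933.
757^1 ≡ 757 (mod 1933)
757^2 = (757^1)^2 ≡ 757^2 = 573049 ≡ 881 (mod 1933)
757^4 = (757^2)^2 ≡ 881^2 = 776161 ≡ 1028 (mod 1933)
757^8 = (757^4)^2 ≡ 1028^2 = 1056784 ≡ 1366 (mod 1933)
757^16 = (757^8)^2 ≡ 1366^2 = 1865956 ≡ 611 (mod 1933)
757^17 = 757^16 · 757^1 ≡ 611 · 757 ≡ 540 (mod 1933).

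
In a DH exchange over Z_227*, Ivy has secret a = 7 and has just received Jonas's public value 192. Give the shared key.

27

Shared key K = 192^7 mod 227.
192^1 ≡ 192 (mod 227)
192^2 = (192^1)^2 ≡ 192^2 = 36864 ≡ 90 (mod 227)
192^4 = (192^2)^2 ≡ 90^2 = 8100 ≡ 155 (mod 227)
192^7 = 192^4 · 192^2 · 192^1 ≡ 155 · 90 · 192 ≡ 27 (mod 227).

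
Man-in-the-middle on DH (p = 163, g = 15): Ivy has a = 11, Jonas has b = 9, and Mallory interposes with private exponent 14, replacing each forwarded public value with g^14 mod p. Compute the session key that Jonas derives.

Jonas receives Mallory's public value M = 15^14 mod 163 instead of the honest one.
15^1 ≡ 15 (mod 163)
15^2 = (15^1)^2 ≡ 15^2 = 225 ≡ 62 (mod 163)
15^4 = (15^2)^2 ≡ 62^2 = 3844 ≡ 95 (mod 163)
15^8 = (15^4)^2 ≡ 95^2 = 9025 ≡ 60 (mod 163)
15^14 = 15^8 · 15^4 · 15^2 ≡ 60 · 95 · 62 ≡ 16 (mod 163).
So M = 16. Jonas computes K = M^9 mod 163.
16^1 ≡ 16 (mod 163)
16^2 = (16^1)^2 ≡ 16^2 = 256 ≡ 93 (mod 163)
16^4 = (16^2)^2 ≡ 93^2 = 8649 ≡ 10 (mod 163)
16^8 = (16^4)^2 ≡ 10^2 = 100 ≡ 100 (mod 163)
16^9 = 16^8 · 16^1 ≡ 100 · 16 ≡ 133 (mod 163).

133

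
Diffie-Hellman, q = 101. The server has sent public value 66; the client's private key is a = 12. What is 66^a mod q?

19

Shared key K = 66^12 mod 101.
66^1 ≡ 66 (mod 101)
66^2 = (66^1)^2 ≡ 66^2 = 4356 ≡ 13 (mod 101)
66^4 = (66^2)^2 ≡ 13^2 = 169 ≡ 68 (mod 101)
66^8 = (66^4)^2 ≡ 68^2 = 4624 ≡ 79 (mod 101)
66^12 = 66^8 · 66^4 ≡ 79 · 68 ≡ 19 (mod 101).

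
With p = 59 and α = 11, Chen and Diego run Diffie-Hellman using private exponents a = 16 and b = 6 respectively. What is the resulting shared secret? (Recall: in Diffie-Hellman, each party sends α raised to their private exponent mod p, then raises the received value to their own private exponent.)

53

Chen sends A = α^a mod p = 11^16 mod 59.
11^1 ≡ 11 (mod 59)
11^2 = (11^1)^2 ≡ 11^2 = 121 ≡ 3 (mod 59)
11^4 = (11^2)^2 ≡ 3^2 = 9 ≡ 9 (mod 59)
11^8 = (11^4)^2 ≡ 9^2 = 81 ≡ 22 (mod 59)
11^16 = (11^8)^2 ≡ 22^2 = 484 ≡ 12 (mod 59)
So A = 12. Diego then computes K = A^b mod p = 12^6 mod 59.
12^1 ≡ 12 (mod 59)
12^2 = (12^1)^2 ≡ 12^2 = 144 ≡ 26 (mod 59)
12^4 = (12^2)^2 ≡ 26^2 = 676 ≡ 27 (mod 59)
12^6 = 12^4 · 12^2 ≡ 27 · 26 ≡ 53 (mod 59).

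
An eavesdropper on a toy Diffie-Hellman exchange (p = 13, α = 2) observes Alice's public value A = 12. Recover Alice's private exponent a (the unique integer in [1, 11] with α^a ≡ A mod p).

6

Try successive powers of 2 modulo 13:
2^1 ≡ 2
2^2 ≡ 4
2^3 ≡ 8
2^4 ≡ 3
2^5 ≡ 6
2^6 ≡ 12
Found: a = 6.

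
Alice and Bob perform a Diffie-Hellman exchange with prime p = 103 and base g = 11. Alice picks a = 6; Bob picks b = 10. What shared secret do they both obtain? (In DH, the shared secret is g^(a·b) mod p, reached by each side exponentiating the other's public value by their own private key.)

Bob sends B = g^b mod p = 11^10 mod 103.
11^1 ≡ 11 (mod 103)
11^2 = (11^1)^2 ≡ 11^2 = 121 ≡ 18 (mod 103)
11^4 = (11^2)^2 ≡ 18^2 = 324 ≡ 15 (mod 103)
11^8 = (11^4)^2 ≡ 15^2 = 225 ≡ 19 (mod 103)
11^10 = 11^8 · 11^2 ≡ 19 · 18 ≡ 33 (mod 103).
So B = 33. Alice then computes K = B^a mod p = 33^6 mod 103.
33^1 ≡ 33 (mod 103)
33^2 = (33^1)^2 ≡ 33^2 = 1089 ≡ 59 (mod 103)
33^4 = (33^2)^2 ≡ 59^2 = 3481 ≡ 82 (mod 103)
33^6 = 33^4 · 33^2 ≡ 82 · 59 ≡ 100 (mod 103).

100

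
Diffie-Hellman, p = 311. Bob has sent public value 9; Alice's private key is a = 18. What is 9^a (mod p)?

196

Shared key K = 9^18 mod 311.
9^1 ≡ 9 (mod 311)
9^2 = (9^1)^2 ≡ 9^2 = 81 ≡ 81 (mod 311)
9^4 = (9^2)^2 ≡ 81^2 = 6561 ≡ 30 (mod 311)
9^8 = (9^4)^2 ≡ 30^2 = 900 ≡ 278 (mod 311)
9^16 = (9^8)^2 ≡ 278^2 = 77284 ≡ 156 (mod 311)
9^18 = 9^16 · 9^2 ≡ 156 · 81 ≡ 196 (mod 311).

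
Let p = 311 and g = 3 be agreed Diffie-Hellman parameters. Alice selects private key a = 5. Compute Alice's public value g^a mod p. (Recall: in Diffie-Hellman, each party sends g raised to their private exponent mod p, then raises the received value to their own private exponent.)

Public value = 3^5 mod 311.
3^1 ≡ 3 (mod 311)
3^2 = (3^1)^2 ≡ 3^2 = 9 ≡ 9 (mod 311)
3^4 = (3^2)^2 ≡ 9^2 = 81 ≡ 81 (mod 311)
3^5 = 3^4 · 3^1 ≡ 81 · 3 ≡ 243 (mod 311).

243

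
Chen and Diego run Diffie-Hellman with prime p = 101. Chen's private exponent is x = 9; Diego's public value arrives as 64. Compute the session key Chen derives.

85

Shared key K = 64^9 mod 101.
64^1 ≡ 64 (mod 101)
64^2 = (64^1)^2 ≡ 64^2 = 4096 ≡ 56 (mod 101)
64^4 = (64^2)^2 ≡ 56^2 = 3136 ≡ 5 (mod 101)
64^8 = (64^4)^2 ≡ 5^2 = 25 ≡ 25 (mod 101)
64^9 = 64^8 · 64^1 ≡ 25 · 64 ≡ 85 (mod 101).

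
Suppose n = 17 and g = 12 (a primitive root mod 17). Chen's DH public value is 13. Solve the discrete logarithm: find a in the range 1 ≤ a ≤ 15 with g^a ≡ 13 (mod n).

Try successive powers of 12 modulo 17:
12^1 ≡ 12
12^2 ≡ 8
12^3 ≡ 11
12^4 ≡ 13
Found: a = 4.

4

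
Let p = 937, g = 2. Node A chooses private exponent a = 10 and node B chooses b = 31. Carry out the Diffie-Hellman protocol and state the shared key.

622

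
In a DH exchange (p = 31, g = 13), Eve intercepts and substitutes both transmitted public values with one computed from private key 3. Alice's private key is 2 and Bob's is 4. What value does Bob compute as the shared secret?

8

Bob receives Eve's public value M = 13^3 mod 31 instead of the honest one.
13^1 ≡ 13 (mod 31)
13^2 = (13^1)^2 ≡ 13^2 = 169 ≡ 14 (mod 31)
13^3 = 13^2 · 13^1 ≡ 14 · 13 ≡ 27 (mod 31).
So M = 27. Bob computes K = M^4 mod 31.
27^1 ≡ 27 (mod 31)
27^2 = (27^1)^2 ≡ 27^2 = 729 ≡ 16 (mod 31)
27^4 = (27^2)^2 ≡ 16^2 = 256 ≡ 8 (mod 31)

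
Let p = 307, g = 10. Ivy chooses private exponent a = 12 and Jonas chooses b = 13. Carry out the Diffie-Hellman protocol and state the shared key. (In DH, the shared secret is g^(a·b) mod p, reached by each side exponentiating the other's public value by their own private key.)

Ivy sends A = g^a mod p = 10^12 mod 307.
10^1 ≡ 10 (mod 307)
10^2 = (10^1)^2 ≡ 10^2 = 100 ≡ 100 (mod 307)
10^4 = (10^2)^2 ≡ 100^2 = 10000 ≡ 176 (mod 307)
10^8 = (10^4)^2 ≡ 176^2 = 30976 ≡ 276 (mod 307)
10^12 = 10^8 · 10^4 ≡ 276 · 176 ≡ 70 (mod 307).
So A = 70. Jonas then computes K = A^b mod p = 70^13 mod 307.
70^1 ≡ 70 (mod 307)
70^2 = (70^1)^2 ≡ 70^2 = 4900 ≡ 295 (mod 307)
70^4 = (70^2)^2 ≡ 295^2 = 87025 ≡ 144 (mod 307)
70^8 = (70^4)^2 ≡ 144^2 = 20736 ≡ 167 (mod 307)
70^13 = 70^8 · 70^4 · 70^1 ≡ 167 · 144 · 70 ≡ 79 (mod 307).

79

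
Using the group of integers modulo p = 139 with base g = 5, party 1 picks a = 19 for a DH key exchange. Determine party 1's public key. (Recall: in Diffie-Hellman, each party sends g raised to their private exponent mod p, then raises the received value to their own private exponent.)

86

Public value = 5^19 mod 139.
5^1 ≡ 5 (mod 139)
5^2 = (5^1)^2 ≡ 5^2 = 25 ≡ 25 (mod 139)
5^4 = (5^2)^2 ≡ 25^2 = 625 ≡ 69 (mod 139)
5^8 = (5^4)^2 ≡ 69^2 = 4761 ≡ 35 (mod 139)
5^16 = (5^8)^2 ≡ 35^2 = 1225 ≡ 113 (mod 139)
5^19 = 5^16 · 5^2 · 5^1 ≡ 113 · 25 · 5 ≡ 86 (mod 139).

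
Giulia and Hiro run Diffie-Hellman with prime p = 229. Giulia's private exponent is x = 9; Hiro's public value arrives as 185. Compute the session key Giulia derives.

64

Shared key K = 185^9 mod 229.
185^1 ≡ 185 (mod 229)
185^2 = (185^1)^2 ≡ 185^2 = 34225 ≡ 104 (mod 229)
185^4 = (185^2)^2 ≡ 104^2 = 10816 ≡ 53 (mod 229)
185^8 = (185^4)^2 ≡ 53^2 = 2809 ≡ 61 (mod 229)
185^9 = 185^8 · 185^1 ≡ 61 · 185 ≡ 64 (mod 229).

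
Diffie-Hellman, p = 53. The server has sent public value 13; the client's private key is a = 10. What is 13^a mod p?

Shared key K = 13^10 mod 53.
13^1 ≡ 13 (mod 53)
13^2 = (13^1)^2 ≡ 13^2 = 169 ≡ 10 (mod 53)
13^4 = (13^2)^2 ≡ 10^2 = 100 ≡ 47 (mod 53)
13^8 = (13^4)^2 ≡ 47^2 = 2209 ≡ 36 (mod 53)
13^10 = 13^8 · 13^2 ≡ 36 · 10 ≡ 42 (mod 53).

42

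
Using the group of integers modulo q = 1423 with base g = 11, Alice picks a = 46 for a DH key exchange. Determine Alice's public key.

Public value = 11^46 mod 1423.
11^1 ≡ 11 (mod 1423)
11^2 = (11^1)^2 ≡ 11^2 = 121 ≡ 121 (mod 1423)
11^4 = (11^2)^2 ≡ 121^2 = 14641 ≡ 411 (mod 1423)
11^8 = (11^4)^2 ≡ 411^2 = 168921 ≡ 1007 (mod 1423)
11^16 = (11^8)^2 ≡ 1007^2 = 1014049 ≡ 873 (mod 1423)
11^32 = (11^16)^2 ≡ 873^2 = 762129 ≡ 824 (mod 1423)
11^46 = 11^32 · 11^8 · 11^4 · 11^2 ≡ 824 · 1007 · 411 · 121 ≡ 1041 (mod 1423).

1041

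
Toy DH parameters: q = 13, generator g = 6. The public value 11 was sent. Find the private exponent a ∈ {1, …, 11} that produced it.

11

Try successive powers of 6 modulo 13:
6^1 ≡ 6
6^2 ≡ 10
6^3 ≡ 8
6^4 ≡ 9
6^5 ≡ 2
6^6 ≡ 12
6^7 ≡ 7
6^8 ≡ 3
6^9 ≡ 5
6^10 ≡ 4
6^11 ≡ 11
Found: a = 11.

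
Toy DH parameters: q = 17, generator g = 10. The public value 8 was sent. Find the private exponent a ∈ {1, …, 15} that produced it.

14

Try successive powers of 10 modulo 17:
10^1 ≡ 10
10^2 ≡ 15
10^3 ≡ 14
10^4 ≡ 4
10^5 ≡ 6
10^6 ≡ 9
10^7 ≡ 5
10^8 ≡ 16
10^9 ≡ 7
10^10 ≡ 2
10^11 ≡ 3
10^12 ≡ 13
10^13 ≡ 11
10^14 ≡ 8
Found: a = 14.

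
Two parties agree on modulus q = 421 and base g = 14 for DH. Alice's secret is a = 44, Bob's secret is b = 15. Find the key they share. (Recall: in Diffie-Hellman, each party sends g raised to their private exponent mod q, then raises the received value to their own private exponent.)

Alice sends A = g^a mod q = 14^44 mod 421.
14^1 ≡ 14 (mod 421)
14^2 = (14^1)^2 ≡ 14^2 = 196 ≡ 196 (mod 421)
14^4 = (14^2)^2 ≡ 196^2 = 38416 ≡ 105 (mod 421)
14^8 = (14^4)^2 ≡ 105^2 = 11025 ≡ 79 (mod 421)
14^16 = (14^8)^2 ≡ 79^2 = 6241 ≡ 347 (mod 421)
14^32 = (14^16)^2 ≡ 347^2 = 120409 ≡ 3 (mod 421)
14^44 = 14^32 · 14^8 · 14^4 ≡ 3 · 79 · 105 ≡ 46 (mod 421).
So A = 46. Bob then computes K = A^b mod q = 46^15 mod 421.
46^1 ≡ 46 (mod 421)
46^2 = (46^1)^2 ≡ 46^2 = 2116 ≡ 11 (mod 421)
46^4 = (46^2)^2 ≡ 11^2 = 121 ≡ 121 (mod 421)
46^8 = (46^4)^2 ≡ 121^2 = 14641 ≡ 327 (mod 421)
46^15 = 46^8 · 46^4 · 46^2 · 46^1 ≡ 327 · 121 · 11 · 46 ≡ 247 (mod 421).

247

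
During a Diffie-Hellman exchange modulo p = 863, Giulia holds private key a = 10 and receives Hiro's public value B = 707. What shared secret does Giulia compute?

Shared key K = 707^10 mod 863.
707^1 ≡ 707 (mod 863)
707^2 = (707^1)^2 ≡ 707^2 = 499849 ≡ 172 (mod 863)
707^4 = (707^2)^2 ≡ 172^2 = 29584 ≡ 242 (mod 863)
707^8 = (707^4)^2 ≡ 242^2 = 58564 ≡ 743 (mod 863)
707^10 = 707^8 · 707^2 ≡ 743 · 172 ≡ 72 (mod 863).

72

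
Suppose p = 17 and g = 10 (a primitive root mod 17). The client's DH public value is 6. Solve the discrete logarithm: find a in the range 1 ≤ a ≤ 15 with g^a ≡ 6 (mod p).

Try successive powers of 10 modulo 17:
10^1 ≡ 10
10^2 ≡ 15
10^3 ≡ 14
10^4 ≡ 4
10^5 ≡ 6
Found: a = 5.

5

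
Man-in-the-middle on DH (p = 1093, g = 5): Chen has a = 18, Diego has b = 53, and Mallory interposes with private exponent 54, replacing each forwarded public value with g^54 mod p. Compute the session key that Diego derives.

828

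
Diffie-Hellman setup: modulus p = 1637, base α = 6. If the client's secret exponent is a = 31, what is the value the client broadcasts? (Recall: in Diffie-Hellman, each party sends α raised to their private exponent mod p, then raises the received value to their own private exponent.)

Public value = 6^31 mod 1637.
6^1 ≡ 6 (mod 1637)
6^2 = (6^1)^2 ≡ 6^2 = 36 ≡ 36 (mod 1637)
6^4 = (6^2)^2 ≡ 36^2 = 1296 ≡ 1296 (mod 1637)
6^8 = (6^4)^2 ≡ 1296^2 = 1679616 ≡ 54 (mod 1637)
6^16 = (6^8)^2 ≡ 54^2 = 2916 ≡ 1279 (mod 1637)
6^31 = 6^16 · 6^8 · 6^4 · 6^2 · 6^1 ≡ 1279 · 54 · 1296 · 36 · 6 ≡ 1171 (mod 1637).

1171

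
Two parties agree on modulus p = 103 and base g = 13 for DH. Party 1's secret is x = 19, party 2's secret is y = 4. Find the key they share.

Party 1 sends A = g^x mod p = 13^19 mod 103.
13^1 ≡ 13 (mod 103)
13^2 = (13^1)^2 ≡ 13^2 = 169 ≡ 66 (mod 103)
13^4 = (13^2)^2 ≡ 66^2 = 4356 ≡ 30 (mod 103)
13^8 = (13^4)^2 ≡ 30^2 = 900 ≡ 76 (mod 103)
13^16 = (13^8)^2 ≡ 76^2 = 5776 ≡ 8 (mod 103)
13^19 = 13^16 · 13^2 · 13^1 ≡ 8 · 66 · 13 ≡ 66 (mod 103).
So A = 66. Party 2 then computes K = A^y mod p = 66^4 mod 103.
66^1 ≡ 66 (mod 103)
66^2 = (66^1)^2 ≡ 66^2 = 4356 ≡ 30 (mod 103)
66^4 = (66^2)^2 ≡ 30^2 = 900 ≡ 76 (mod 103)

76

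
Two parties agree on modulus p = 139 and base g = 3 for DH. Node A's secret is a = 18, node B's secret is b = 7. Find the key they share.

79

Node B sends B = g^b mod p = 3^7 mod 139.
3^1 ≡ 3 (mod 139)
3^2 = (3^1)^2 ≡ 3^2 = 9 ≡ 9 (mod 139)
3^4 = (3^2)^2 ≡ 9^2 = 81 ≡ 81 (mod 139)
3^7 = 3^4 · 3^2 · 3^1 ≡ 81 · 9 · 3 ≡ 102 (mod 139).
So B = 102. Node A then computes K = B^a mod p = 102^18 mod 139.
102^1 ≡ 102 (mod 139)
102^2 = (102^1)^2 ≡ 102^2 = 10404 ≡ 118 (mod 139)
102^4 = (102^2)^2 ≡ 118^2 = 13924 ≡ 24 (mod 139)
102^8 = (102^4)^2 ≡ 24^2 = 576 ≡ 20 (mod 139)
102^16 = (102^8)^2 ≡ 20^2 = 400 ≡ 122 (mod 139)
102^18 = 102^16 · 102^2 ≡ 122 · 118 ≡ 79 (mod 139).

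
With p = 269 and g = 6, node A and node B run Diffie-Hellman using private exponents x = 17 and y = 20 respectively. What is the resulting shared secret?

25

Node B sends B = g^y mod p = 6^20 mod 269.
6^1 ≡ 6 (mod 269)
6^2 = (6^1)^2 ≡ 6^2 = 36 ≡ 36 (mod 269)
6^4 = (6^2)^2 ≡ 36^2 = 1296 ≡ 220 (mod 269)
6^8 = (6^4)^2 ≡ 220^2 = 48400 ≡ 249 (mod 269)
6^16 = (6^8)^2 ≡ 249^2 = 62001 ≡ 131 (mod 269)
6^20 = 6^16 · 6^4 ≡ 131 · 220 ≡ 37 (mod 269).
So B = 37. Node A then computes K = B^x mod p = 37^17 mod 269.
37^1 ≡ 37 (mod 269)
37^2 = (37^1)^2 ≡ 37^2 = 1369 ≡ 24 (mod 269)
37^4 = (37^2)^2 ≡ 24^2 = 576 ≡ 38 (mod 269)
37^8 = (37^4)^2 ≡ 38^2 = 1444 ≡ 99 (mod 269)
37^16 = (37^8)^2 ≡ 99^2 = 9801 ≡ 117 (mod 269)
37^17 = 37^16 · 37^1 ≡ 117 · 37 ≡ 25 (mod 269).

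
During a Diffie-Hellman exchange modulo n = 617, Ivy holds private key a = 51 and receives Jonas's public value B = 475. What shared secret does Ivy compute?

197

Shared key K = 475^51 mod 617.
475^1 ≡ 475 (mod 617)
475^2 = (475^1)^2 ≡ 475^2 = 225625 ≡ 420 (mod 617)
475^4 = (475^2)^2 ≡ 420^2 = 176400 ≡ 555 (mod 617)
475^8 = (475^4)^2 ≡ 555^2 = 308025 ≡ 142 (mod 617)
475^16 = (475^8)^2 ≡ 142^2 = 20164 ≡ 420 (mod 617)
475^32 = (475^16)^2 ≡ 420^2 = 176400 ≡ 555 (mod 617)
475^51 = 475^32 · 475^16 · 475^2 · 475^1 ≡ 555 · 420 · 420 · 475 ≡ 197 (mod 617).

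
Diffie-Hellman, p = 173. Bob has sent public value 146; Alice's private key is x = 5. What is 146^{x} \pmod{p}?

59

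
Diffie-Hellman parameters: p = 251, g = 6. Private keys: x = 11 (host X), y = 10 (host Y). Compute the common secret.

249

Host Y sends B = g^y mod p = 6^10 mod 251.
6^1 ≡ 6 (mod 251)
6^2 = (6^1)^2 ≡ 6^2 = 36 ≡ 36 (mod 251)
6^4 = (6^2)^2 ≡ 36^2 = 1296 ≡ 41 (mod 251)
6^8 = (6^4)^2 ≡ 41^2 = 1681 ≡ 175 (mod 251)
6^10 = 6^8 · 6^2 ≡ 175 · 36 ≡ 25 (mod 251).
So B = 25. Host X then computes K = B^x mod p = 25^11 mod 251.
25^1 ≡ 25 (mod 251)
25^2 = (25^1)^2 ≡ 25^2 = 625 ≡ 123 (mod 251)
25^4 = (25^2)^2 ≡ 123^2 = 15129 ≡ 69 (mod 251)
25^8 = (25^4)^2 ≡ 69^2 = 4761 ≡ 243 (mod 251)
25^11 = 25^8 · 25^2 · 25^1 ≡ 243 · 123 · 25 ≡ 249 (mod 251).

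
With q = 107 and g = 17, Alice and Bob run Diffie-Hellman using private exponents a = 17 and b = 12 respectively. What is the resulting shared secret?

Alice sends A = g^a mod q = 17^17 mod 107.
17^1 ≡ 17 (mod 107)
17^2 = (17^1)^2 ≡ 17^2 = 289 ≡ 75 (mod 107)
17^4 = (17^2)^2 ≡ 75^2 = 5625 ≡ 61 (mod 107)
17^8 = (17^4)^2 ≡ 61^2 = 3721 ≡ 83 (mod 107)
17^16 = (17^8)^2 ≡ 83^2 = 6889 ≡ 41 (mod 107)
17^17 = 17^16 · 17^1 ≡ 41 · 17 ≡ 55 (mod 107).
So A = 55. Bob then computes K = A^b mod q = 55^12 mod 107.
55^1 ≡ 55 (mod 107)
55^2 = (55^1)^2 ≡ 55^2 = 3025 ≡ 29 (mod 107)
55^4 = (55^2)^2 ≡ 29^2 = 841 ≡ 92 (mod 107)
55^8 = (55^4)^2 ≡ 92^2 = 8464 ≡ 11 (mod 107)
55^12 = 55^8 · 55^4 ≡ 11 · 92 ≡ 49 (mod 107).

49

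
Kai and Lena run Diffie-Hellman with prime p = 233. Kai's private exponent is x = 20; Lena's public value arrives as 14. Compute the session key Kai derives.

74

Shared key K = 14^20 mod 233.
14^1 ≡ 14 (mod 233)
14^2 = (14^1)^2 ≡ 14^2 = 196 ≡ 196 (mod 233)
14^4 = (14^2)^2 ≡ 196^2 = 38416 ≡ 204 (mod 233)
14^8 = (14^4)^2 ≡ 204^2 = 41616 ≡ 142 (mod 233)
14^16 = (14^8)^2 ≡ 142^2 = 20164 ≡ 126 (mod 233)
14^20 = 14^16 · 14^4 ≡ 126 · 204 ≡ 74 (mod 233).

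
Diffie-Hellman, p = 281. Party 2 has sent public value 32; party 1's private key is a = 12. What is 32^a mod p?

59

Shared key K = 32^12 mod 281.
32^1 ≡ 32 (mod 281)
32^2 = (32^1)^2 ≡ 32^2 = 1024 ≡ 181 (mod 281)
32^4 = (32^2)^2 ≡ 181^2 = 32761 ≡ 165 (mod 281)
32^8 = (32^4)^2 ≡ 165^2 = 27225 ≡ 249 (mod 281)
32^12 = 32^8 · 32^4 ≡ 249 · 165 ≡ 59 (mod 281).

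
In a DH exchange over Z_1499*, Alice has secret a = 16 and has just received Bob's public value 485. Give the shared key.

1004

Shared key K = 485^16 mod 1499.
485^1 ≡ 485 (mod 1499)
485^2 = (485^1)^2 ≡ 485^2 = 235225 ≡ 1381 (mod 1499)
485^4 = (485^2)^2 ≡ 1381^2 = 1907161 ≡ 433 (mod 1499)
485^8 = (485^4)^2 ≡ 433^2 = 187489 ≡ 114 (mod 1499)
485^16 = (485^8)^2 ≡ 114^2 = 12996 ≡ 1004 (mod 1499)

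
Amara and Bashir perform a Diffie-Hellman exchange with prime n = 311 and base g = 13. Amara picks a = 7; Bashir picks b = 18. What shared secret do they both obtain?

169

Amara sends A = g^a mod n = 13^7 mod 311.
13^1 ≡ 13 (mod 311)
13^2 = (13^1)^2 ≡ 13^2 = 169 ≡ 169 (mod 311)
13^4 = (13^2)^2 ≡ 169^2 = 28561 ≡ 260 (mod 311)
13^7 = 13^4 · 13^2 · 13^1 ≡ 260 · 169 · 13 ≡ 224 (mod 311).
So A = 224. Bashir then computes K = A^b mod n = 224^18 mod 311.
224^1 ≡ 224 (mod 311)
224^2 = (224^1)^2 ≡ 224^2 = 50176 ≡ 105 (mod 311)
224^4 = (224^2)^2 ≡ 105^2 = 11025 ≡ 140 (mod 311)
224^8 = (224^4)^2 ≡ 140^2 = 19600 ≡ 7 (mod 311)
224^16 = (224^8)^2 ≡ 7^2 = 49 ≡ 49 (mod 311)
224^18 = 224^16 · 224^2 ≡ 49 · 105 ≡ 169 (mod 311).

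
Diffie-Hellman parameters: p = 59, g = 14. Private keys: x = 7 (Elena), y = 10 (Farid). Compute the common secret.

48

Elena sends A = g^x mod p = 14^7 mod 59.
14^1 ≡ 14 (mod 59)
14^2 = (14^1)^2 ≡ 14^2 = 196 ≡ 19 (mod 59)
14^4 = (14^2)^2 ≡ 19^2 = 361 ≡ 7 (mod 59)
14^7 = 14^4 · 14^2 · 14^1 ≡ 7 · 19 · 14 ≡ 33 (mod 59).
So A = 33. Farid then computes K = A^y mod p = 33^10 mod 59.
33^1 ≡ 33 (mod 59)
33^2 = (33^1)^2 ≡ 33^2 = 1089 ≡ 27 (mod 59)
33^4 = (33^2)^2 ≡ 27^2 = 729 ≡ 21 (mod 59)
33^8 = (33^4)^2 ≡ 21^2 = 441 ≡ 28 (mod 59)
33^10 = 33^8 · 33^2 ≡ 28 · 27 ≡ 48 (mod 59).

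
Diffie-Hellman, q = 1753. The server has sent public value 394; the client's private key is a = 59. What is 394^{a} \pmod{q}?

Shared key K = 394^59 mod 1753.
394^1 ≡ 394 (mod 1753)
394^2 = (394^1)^2 ≡ 394^2 = 155236 ≡ 972 (mod 1753)
394^4 = (394^2)^2 ≡ 972^2 = 944784 ≡ 1670 (mod 1753)
394^8 = (394^4)^2 ≡ 1670^2 = 2788900 ≡ 1630 (mod 1753)
394^16 = (394^8)^2 ≡ 1630^2 = 2656900 ≡ 1105 (mod 1753)
394^32 = (394^16)^2 ≡ 1105^2 = 1221025 ≡ 937 (mod 1753)
394^59 = 394^32 · 394^16 · 394^8 · 394^2 · 394^1 ≡ 937 · 1105 · 1630 · 972 · 394 ≡ 269 (mod 1753).

269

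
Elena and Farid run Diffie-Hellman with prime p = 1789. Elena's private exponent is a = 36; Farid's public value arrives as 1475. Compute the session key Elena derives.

Shared key K = 1475^36 mod 1789.
1475^1 ≡ 1475 (mod 1789)
1475^2 = (1475^1)^2 ≡ 1475^2 = 2175625 ≡ 201 (mod 1789)
1475^4 = (1475^2)^2 ≡ 201^2 = 40401 ≡ 1043 (mod 1789)
1475^8 = (1475^4)^2 ≡ 1043^2 = 1087849 ≡ 137 (mod 1789)
1475^16 = (1475^8)^2 ≡ 137^2 = 18769 ≡ 879 (mod 1789)
1475^32 = (1475^16)^2 ≡ 879^2 = 772641 ≡ 1582 (mod 1789)
1475^36 = 1475^32 · 1475^4 ≡ 1582 · 1043 ≡ 568 (mod 1789).

568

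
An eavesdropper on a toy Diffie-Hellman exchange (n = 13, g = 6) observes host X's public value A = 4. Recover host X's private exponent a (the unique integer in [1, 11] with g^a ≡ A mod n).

Try successive powers of 6 modulo 13:
6^1 ≡ 6
6^2 ≡ 10
6^3 ≡ 8
6^4 ≡ 9
6^5 ≡ 2
6^6 ≡ 12
6^7 ≡ 7
6^8 ≡ 3
6^9 ≡ 5
6^10 ≡ 4
Found: a = 10.

10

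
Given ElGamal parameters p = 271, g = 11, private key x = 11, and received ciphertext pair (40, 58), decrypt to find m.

Shared mask s = c₁^x mod p = 40^11 mod 271.
40^1 ≡ 40 (mod 271)
40^2 = (40^1)^2 ≡ 40^2 = 1600 ≡ 245 (mod 271)
40^4 = (40^2)^2 ≡ 245^2 = 60025 ≡ 134 (mod 271)
40^8 = (40^4)^2 ≡ 134^2 = 17956 ≡ 70 (mod 271)
40^11 = 40^8 · 40^2 · 40^1 ≡ 70 · 245 · 40 ≡ 99 (mod 271).
So s = 99; s⁻¹ ≡ 219 (mod 271).
m = c₂ · s⁻¹ mod 271 = 58 · 219 mod 271 = 236.

236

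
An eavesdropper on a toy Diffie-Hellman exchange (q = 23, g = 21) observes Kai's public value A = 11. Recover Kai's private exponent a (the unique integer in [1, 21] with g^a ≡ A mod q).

21

Try successive powers of 21 modulo 23:
21^1 ≡ 21
21^2 ≡ 4
21^3 ≡ 15
21^4 ≡ 16
21^5 ≡ 14
21^6 ≡ 18
21^7 ≡ 10
21^8 ≡ 3
21^9 ≡ 17
21^10 ≡ 12
21^11 ≡ 22
21^12 ≡ 2
21^13 ≡ 19
21^14 ≡ 8
21^15 ≡ 7
21^16 ≡ 9
21^17 ≡ 5
21^18 ≡ 13
21^19 ≡ 20
21^20 ≡ 6
21^21 ≡ 11
Found: a = 21.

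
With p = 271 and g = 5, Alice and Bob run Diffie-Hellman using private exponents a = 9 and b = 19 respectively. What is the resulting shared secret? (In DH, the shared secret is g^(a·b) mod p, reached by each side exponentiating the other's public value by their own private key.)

28

Alice sends A = g^a mod p = 5^9 mod 271.
5^1 ≡ 5 (mod 271)
5^2 = (5^1)^2 ≡ 5^2 = 25 ≡ 25 (mod 271)
5^4 = (5^2)^2 ≡ 25^2 = 625 ≡ 83 (mod 271)
5^8 = (5^4)^2 ≡ 83^2 = 6889 ≡ 114 (mod 271)
5^9 = 5^8 · 5^1 ≡ 114 · 5 ≡ 28 (mod 271).
So A = 28. Bob then computes K = A^b mod p = 28^19 mod 271.
28^1 ≡ 28 (mod 271)
28^2 = (28^1)^2 ≡ 28^2 = 784 ≡ 242 (mod 271)
28^4 = (28^2)^2 ≡ 242^2 = 58564 ≡ 28 (mod 271)
28^8 = (28^4)^2 ≡ 28^2 = 784 ≡ 242 (mod 271)
28^16 = (28^8)^2 ≡ 242^2 = 58564 ≡ 28 (mod 271)
28^19 = 28^16 · 28^2 · 28^1 ≡ 28 · 242 · 28 ≡ 28 (mod 271).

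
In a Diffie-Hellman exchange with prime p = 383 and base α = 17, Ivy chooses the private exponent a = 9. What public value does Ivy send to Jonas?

Public value = 17^9 mod 383.
17^1 ≡ 17 (mod 383)
17^2 = (17^1)^2 ≡ 17^2 = 289 ≡ 289 (mod 383)
17^4 = (17^2)^2 ≡ 289^2 = 83521 ≡ 27 (mod 383)
17^8 = (17^4)^2 ≡ 27^2 = 729 ≡ 346 (mod 383)
17^9 = 17^8 · 17^1 ≡ 346 · 17 ≡ 137 (mod 383).

137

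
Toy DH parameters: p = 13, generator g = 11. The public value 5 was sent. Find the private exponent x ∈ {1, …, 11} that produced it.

Try successive powers of 11 modulo 13:
11^1 ≡ 11
11^2 ≡ 4
11^3 ≡ 5
Found: x = 3.

3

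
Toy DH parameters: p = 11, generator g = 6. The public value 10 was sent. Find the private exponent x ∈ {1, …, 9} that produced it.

Try successive powers of 6 modulo 11:
6^1 ≡ 6
6^2 ≡ 3
6^3 ≡ 7
6^4 ≡ 9
6^5 ≡ 10
Found: x = 5.

5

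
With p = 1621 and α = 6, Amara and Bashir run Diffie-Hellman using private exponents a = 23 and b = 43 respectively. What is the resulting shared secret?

198

Bashir sends B = α^b mod p = 6^43 mod 1621.
6^1 ≡ 6 (mod 1621)
6^2 = (6^1)^2 ≡ 6^2 = 36 ≡ 36 (mod 1621)
6^4 = (6^2)^2 ≡ 36^2 = 1296 ≡ 1296 (mod 1621)
6^8 = (6^4)^2 ≡ 1296^2 = 1679616 ≡ 260 (mod 1621)
6^16 = (6^8)^2 ≡ 260^2 = 67600 ≡ 1139 (mod 1621)
6^32 = (6^16)^2 ≡ 1139^2 = 1297321 ≡ 521 (mod 1621)
6^43 = 6^32 · 6^8 · 6^2 · 6^1 ≡ 521 · 260 · 36 · 6 ≡ 310 (mod 1621).
So B = 310. Amara then computes K = B^a mod p = 310^23 mod 1621.
310^1 ≡ 310 (mod 1621)
310^2 = (310^1)^2 ≡ 310^2 = 96100 ≡ 461 (mod 1621)
310^4 = (310^2)^2 ≡ 461^2 = 212521 ≡ 170 (mod 1621)
310^8 = (310^4)^2 ≡ 170^2 = 28900 ≡ 1343 (mod 1621)
310^16 = (310^8)^2 ≡ 1343^2 = 1803649 ≡ 1097 (mod 1621)
310^23 = 310^16 · 310^4 · 310^2 · 310^1 ≡ 1097 · 170 · 461 · 310 ≡ 198 (mod 1621).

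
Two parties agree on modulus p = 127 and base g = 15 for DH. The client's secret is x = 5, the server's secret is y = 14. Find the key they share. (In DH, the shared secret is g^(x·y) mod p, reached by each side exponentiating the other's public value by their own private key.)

52

The server sends B = g^y mod p = 15^14 mod 127.
15^1 ≡ 15 (mod 127)
15^2 = (15^1)^2 ≡ 15^2 = 225 ≡ 98 (mod 127)
15^4 = (15^2)^2 ≡ 98^2 = 9604 ≡ 79 (mod 127)
15^8 = (15^4)^2 ≡ 79^2 = 6241 ≡ 18 (mod 127)
15^14 = 15^8 · 15^4 · 15^2 ≡ 18 · 79 · 98 ≡ 37 (mod 127).
So B = 37. The client then computes K = B^x mod p = 37^5 mod 127.
37^1 ≡ 37 (mod 127)
37^2 = (37^1)^2 ≡ 37^2 = 1369 ≡ 99 (mod 127)
37^4 = (37^2)^2 ≡ 99^2 = 9801 ≡ 22 (mod 127)
37^5 = 37^4 · 37^1 ≡ 22 · 37 ≡ 52 (mod 127).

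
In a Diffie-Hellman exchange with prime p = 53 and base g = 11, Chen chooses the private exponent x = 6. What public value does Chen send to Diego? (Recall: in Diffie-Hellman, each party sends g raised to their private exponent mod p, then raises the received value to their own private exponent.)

36

Public value = 11^{6} \pmod{53}.
11^1 ≡ 11 (mod 53)
11^2 = (11^1)^2 ≡ 11^2 = 121 ≡ 15 (mod 53)
11^4 = (11^2)^2 ≡ 15^2 = 225 ≡ 13 (mod 53)
11^6 = 11^4 · 11^2 ≡ 13 · 15 ≡ 36 (mod 53).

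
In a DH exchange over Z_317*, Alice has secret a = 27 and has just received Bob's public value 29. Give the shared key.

Shared key K = 29^27 mod 317.
29^1 ≡ 29 (mod 317)
29^2 = (29^1)^2 ≡ 29^2 = 841 ≡ 207 (mod 317)
29^4 = (29^2)^2 ≡ 207^2 = 42849 ≡ 54 (mod 317)
29^8 = (29^4)^2 ≡ 54^2 = 2916 ≡ 63 (mod 317)
29^16 = (29^8)^2 ≡ 63^2 = 3969 ≡ 165 (mod 317)
29^27 = 29^16 · 29^8 · 29^2 · 29^1 ≡ 165 · 63 · 207 · 29 ≡ 52 (mod 317).

52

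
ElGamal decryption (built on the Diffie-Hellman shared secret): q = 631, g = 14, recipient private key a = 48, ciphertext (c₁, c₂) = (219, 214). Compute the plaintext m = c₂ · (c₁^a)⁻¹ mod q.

Shared mask s = c₁^a mod q = 219^48 mod 631.
219^1 ≡ 219 (mod 631)
219^2 = (219^1)^2 ≡ 219^2 = 47961 ≡ 5 (mod 631)
219^4 = (219^2)^2 ≡ 5^2 = 25 ≡ 25 (mod 631)
219^8 = (219^4)^2 ≡ 25^2 = 625 ≡ 625 (mod 631)
219^16 = (219^8)^2 ≡ 625^2 = 390625 ≡ 36 (mod 631)
219^32 = (219^16)^2 ≡ 36^2 = 1296 ≡ 34 (mod 631)
219^48 = 219^32 · 219^16 ≡ 34 · 36 ≡ 593 (mod 631).
So s = 593; s⁻¹ ≡ 83 (mod 631).
m = c₂ · s⁻¹ mod 631 = 214 · 83 mod 631 = 94.

94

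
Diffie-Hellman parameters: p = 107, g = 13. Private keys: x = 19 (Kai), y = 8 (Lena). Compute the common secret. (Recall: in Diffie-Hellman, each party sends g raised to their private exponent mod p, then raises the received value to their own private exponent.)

Lena sends B = g^y mod p = 13^8 mod 107.
13^1 ≡ 13 (mod 107)
13^2 = (13^1)^2 ≡ 13^2 = 169 ≡ 62 (mod 107)
13^4 = (13^2)^2 ≡ 62^2 = 3844 ≡ 99 (mod 107)
13^8 = (13^4)^2 ≡ 99^2 = 9801 ≡ 64 (mod 107)
So B = 64. Kai then computes K = B^x mod p = 64^19 mod 107.
64^1 ≡ 64 (mod 107)
64^2 = (64^1)^2 ≡ 64^2 = 4096 ≡ 30 (mod 107)
64^4 = (64^2)^2 ≡ 30^2 = 900 ≡ 44 (mod 107)
64^8 = (64^4)^2 ≡ 44^2 = 1936 ≡ 10 (mod 107)
64^16 = (64^8)^2 ≡ 10^2 = 100 ≡ 100 (mod 107)
64^19 = 64^16 · 64^2 · 64^1 ≡ 100 · 30 · 64 ≡ 42 (mod 107).

42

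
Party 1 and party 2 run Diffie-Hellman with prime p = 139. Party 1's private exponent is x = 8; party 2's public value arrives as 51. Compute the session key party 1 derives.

Shared key K = 51^8 mod 139.
51^1 ≡ 51 (mod 139)
51^2 = (51^1)^2 ≡ 51^2 = 2601 ≡ 99 (mod 139)
51^4 = (51^2)^2 ≡ 99^2 = 9801 ≡ 71 (mod 139)
51^8 = (51^4)^2 ≡ 71^2 = 5041 ≡ 37 (mod 139)

37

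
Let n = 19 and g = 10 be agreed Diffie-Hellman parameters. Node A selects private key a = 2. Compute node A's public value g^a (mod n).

Public value = 10^2 (mod 19).
10^1 ≡ 10 (mod 19)
10^2 = (10^1)^2 ≡ 10^2 = 100 ≡ 5 (mod 19)

5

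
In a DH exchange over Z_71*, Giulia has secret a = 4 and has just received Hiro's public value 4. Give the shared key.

Shared key K = 4^4 mod 71.
4^1 ≡ 4 (mod 71)
4^2 = (4^1)^2 ≡ 4^2 = 16 ≡ 16 (mod 71)
4^4 = (4^2)^2 ≡ 16^2 = 256 ≡ 43 (mod 71)

43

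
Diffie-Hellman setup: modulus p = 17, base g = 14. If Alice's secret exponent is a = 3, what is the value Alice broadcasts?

7

Public value = 14^3 mod 17.
14^1 ≡ 14 (mod 17)
14^2 = (14^1)^2 ≡ 14^2 = 196 ≡ 9 (mod 17)
14^3 = 14^2 · 14^1 ≡ 9 · 14 ≡ 7 (mod 17).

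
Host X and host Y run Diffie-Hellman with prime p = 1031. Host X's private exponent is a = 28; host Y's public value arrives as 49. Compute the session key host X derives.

538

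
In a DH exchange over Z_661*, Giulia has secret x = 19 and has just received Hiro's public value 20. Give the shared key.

121

Shared key K = 20^19 mod 661.
20^1 ≡ 20 (mod 661)
20^2 = (20^1)^2 ≡ 20^2 = 400 ≡ 400 (mod 661)
20^4 = (20^2)^2 ≡ 400^2 = 160000 ≡ 38 (mod 661)
20^8 = (20^4)^2 ≡ 38^2 = 1444 ≡ 122 (mod 661)
20^16 = (20^8)^2 ≡ 122^2 = 14884 ≡ 342 (mod 661)
20^19 = 20^16 · 20^2 · 20^1 ≡ 342 · 400 · 20 ≡ 121 (mod 661).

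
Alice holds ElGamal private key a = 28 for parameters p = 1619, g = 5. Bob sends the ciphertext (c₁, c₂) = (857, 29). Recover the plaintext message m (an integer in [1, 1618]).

Shared mask s = c₁^a mod p = 857^28 mod 1619.
857^1 ≡ 857 (mod 1619)
857^2 = (857^1)^2 ≡ 857^2 = 734449 ≡ 1042 (mod 1619)
857^4 = (857^2)^2 ≡ 1042^2 = 1085764 ≡ 1034 (mod 1619)
857^8 = (857^4)^2 ≡ 1034^2 = 1069156 ≡ 616 (mod 1619)
857^16 = (857^8)^2 ≡ 616^2 = 379456 ≡ 610 (mod 1619)
857^28 = 857^16 · 857^8 · 857^4 ≡ 610 · 616 · 1034 ≡ 125 (mod 1619).
So s = 125; s⁻¹ ≡ 272 (mod 1619).
m = c₂ · s⁻¹ mod 1619 = 29 · 272 mod 1619 = 1412.

1412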